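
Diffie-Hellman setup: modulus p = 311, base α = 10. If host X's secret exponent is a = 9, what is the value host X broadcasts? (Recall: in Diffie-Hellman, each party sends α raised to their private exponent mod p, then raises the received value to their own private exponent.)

Public value = 10^9 mod 311.
10^1 ≡ 10 (mod 311)
10^2 = (10^1)^2 ≡ 10^2 = 100 ≡ 100 (mod 311)
10^4 = (10^2)^2 ≡ 100^2 = 10000 ≡ 48 (mod 311)
10^8 = (10^4)^2 ≡ 48^2 = 2304 ≡ 127 (mod 311)
10^9 = 10^8 · 10^1 ≡ 127 · 10 ≡ 26 (mod 311).

26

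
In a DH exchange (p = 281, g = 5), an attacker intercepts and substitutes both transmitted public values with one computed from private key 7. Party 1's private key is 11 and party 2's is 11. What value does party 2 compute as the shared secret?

Party 2 receives an attacker's public value M = 5^7 mod 281 instead of the honest one.
5^1 ≡ 5 (mod 281)
5^2 = (5^1)^2 ≡ 5^2 = 25 ≡ 25 (mod 281)
5^4 = (5^2)^2 ≡ 25^2 = 625 ≡ 63 (mod 281)
5^7 = 5^4 · 5^2 · 5^1 ≡ 63 · 25 · 5 ≡ 7 (mod 281).
So M = 7. Party 2 computes K = M^11 mod 281.
7^1 ≡ 7 (mod 281)
7^2 = (7^1)^2 ≡ 7^2 = 49 ≡ 49 (mod 281)
7^4 = (7^2)^2 ≡ 49^2 = 2401 ≡ 153 (mod 281)
7^8 = (7^4)^2 ≡ 153^2 = 23409 ≡ 86 (mod 281)
7^11 = 7^8 · 7^2 · 7^1 ≡ 86 · 49 · 7 ≡ 274 (mod 281).

274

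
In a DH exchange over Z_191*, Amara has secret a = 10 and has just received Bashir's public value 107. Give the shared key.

Shared key K = 107^10 mod 191.
107^1 ≡ 107 (mod 191)
107^2 = (107^1)^2 ≡ 107^2 = 11449 ≡ 180 (mod 191)
107^4 = (107^2)^2 ≡ 180^2 = 32400 ≡ 121 (mod 191)
107^8 = (107^4)^2 ≡ 121^2 = 14641 ≡ 125 (mod 191)
107^10 = 107^8 · 107^2 ≡ 125 · 180 ≡ 153 (mod 191).

153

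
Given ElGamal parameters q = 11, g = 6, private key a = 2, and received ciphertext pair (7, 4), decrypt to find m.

3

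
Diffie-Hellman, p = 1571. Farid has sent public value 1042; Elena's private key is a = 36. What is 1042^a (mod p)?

Shared key K = 1042^36 mod 1571.
1042^1 ≡ 1042 (mod 1571)
1042^2 = (1042^1)^2 ≡ 1042^2 = 1085764 ≡ 203 (mod 1571)
1042^4 = (1042^2)^2 ≡ 203^2 = 41209 ≡ 363 (mod 1571)
1042^8 = (1042^4)^2 ≡ 363^2 = 131769 ≡ 1376 (mod 1571)
1042^16 = (1042^8)^2 ≡ 1376^2 = 1893376 ≡ 321 (mod 1571)
1042^32 = (1042^16)^2 ≡ 321^2 = 103041 ≡ 926 (mod 1571)
1042^36 = 1042^32 · 1042^4 ≡ 926 · 363 ≡ 1515 (mod 1571).

1515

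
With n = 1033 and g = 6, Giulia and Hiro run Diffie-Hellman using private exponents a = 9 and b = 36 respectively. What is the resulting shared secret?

Giulia sends A = g^a mod n = 6^9 mod 1033.
6^1 ≡ 6 (mod 1033)
6^2 = (6^1)^2 ≡ 6^2 = 36 ≡ 36 (mod 1033)
6^4 = (6^2)^2 ≡ 36^2 = 1296 ≡ 263 (mod 1033)
6^8 = (6^4)^2 ≡ 263^2 = 69169 ≡ 991 (mod 1033)
6^9 = 6^8 · 6^1 ≡ 991 · 6 ≡ 781 (mod 1033).
So A = 781. Hiro then computes K = A^b mod n = 781^36 mod 1033.
781^1 ≡ 781 (mod 1033)
781^2 = (781^1)^2 ≡ 781^2 = 609961 ≡ 491 (mod 1033)
781^4 = (781^2)^2 ≡ 491^2 = 241081 ≡ 392 (mod 1033)
781^8 = (781^4)^2 ≡ 392^2 = 153664 ≡ 780 (mod 1033)
781^16 = (781^8)^2 ≡ 780^2 = 608400 ≡ 996 (mod 1033)
781^32 = (781^16)^2 ≡ 996^2 = 992016 ≡ 336 (mod 1033)
781^36 = 781^32 · 781^4 ≡ 336 · 392 ≡ 521 (mod 1033).

521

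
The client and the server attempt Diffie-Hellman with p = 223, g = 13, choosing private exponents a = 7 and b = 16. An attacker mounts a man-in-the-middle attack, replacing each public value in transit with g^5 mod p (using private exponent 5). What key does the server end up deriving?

The server receives an attacker's public value M = 13^5 mod 223 instead of the honest one.
13^1 ≡ 13 (mod 223)
13^2 = (13^1)^2 ≡ 13^2 = 169 ≡ 169 (mod 223)
13^4 = (13^2)^2 ≡ 169^2 = 28561 ≡ 17 (mod 223)
13^5 = 13^4 · 13^1 ≡ 17 · 13 ≡ 221 (mod 223).
So M = 221. The server computes K = M^16 mod 223.
221^1 ≡ 221 (mod 223)
221^2 = (221^1)^2 ≡ 221^2 = 48841 ≡ 4 (mod 223)
221^4 = (221^2)^2 ≡ 4^2 = 16 ≡ 16 (mod 223)
221^8 = (221^4)^2 ≡ 16^2 = 256 ≡ 33 (mod 223)
221^16 = (221^8)^2 ≡ 33^2 = 1089 ≡ 197 (mod 223)

197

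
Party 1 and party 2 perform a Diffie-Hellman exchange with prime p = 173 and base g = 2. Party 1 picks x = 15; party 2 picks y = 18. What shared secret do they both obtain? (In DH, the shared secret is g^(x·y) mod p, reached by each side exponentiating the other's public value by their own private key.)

56

Party 1 sends A = g^x mod p = 2^15 mod 173.
2^1 ≡ 2 (mod 173)
2^2 = (2^1)^2 ≡ 2^2 = 4 ≡ 4 (mod 173)
2^4 = (2^2)^2 ≡ 4^2 = 16 ≡ 16 (mod 173)
2^8 = (2^4)^2 ≡ 16^2 = 256 ≡ 83 (mod 173)
2^15 = 2^8 · 2^4 · 2^2 · 2^1 ≡ 83 · 16 · 4 · 2 ≡ 71 (mod 173).
So A = 71. Party 2 then computes K = A^y mod p = 71^18 mod 173.
71^1 ≡ 71 (mod 173)
71^2 = (71^1)^2 ≡ 71^2 = 5041 ≡ 24 (mod 173)
71^4 = (71^2)^2 ≡ 24^2 = 576 ≡ 57 (mod 173)
71^8 = (71^4)^2 ≡ 57^2 = 3249 ≡ 135 (mod 173)
71^16 = (71^8)^2 ≡ 135^2 = 18225 ≡ 60 (mod 173)
71^18 = 71^16 · 71^2 ≡ 60 · 24 ≡ 56 (mod 173).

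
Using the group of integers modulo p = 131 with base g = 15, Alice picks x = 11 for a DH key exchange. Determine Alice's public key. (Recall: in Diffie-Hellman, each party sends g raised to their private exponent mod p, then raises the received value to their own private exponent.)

33

Public value = 15^11 mod 131.
15^1 ≡ 15 (mod 131)
15^2 = (15^1)^2 ≡ 15^2 = 225 ≡ 94 (mod 131)
15^4 = (15^2)^2 ≡ 94^2 = 8836 ≡ 59 (mod 131)
15^8 = (15^4)^2 ≡ 59^2 = 3481 ≡ 75 (mod 131)
15^11 = 15^8 · 15^2 · 15^1 ≡ 75 · 94 · 15 ≡ 33 (mod 131).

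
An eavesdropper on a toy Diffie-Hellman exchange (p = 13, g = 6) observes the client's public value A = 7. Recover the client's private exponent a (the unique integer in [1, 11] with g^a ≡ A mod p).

7

Try successive powers of 6 modulo 13:
6^1 ≡ 6
6^2 ≡ 10
6^3 ≡ 8
6^4 ≡ 9
6^5 ≡ 2
6^6 ≡ 12
6^7 ≡ 7
Found: a = 7.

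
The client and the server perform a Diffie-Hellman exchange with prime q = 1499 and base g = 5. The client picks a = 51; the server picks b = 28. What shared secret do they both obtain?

433

The client sends A = g^a mod q = 5^51 mod 1499.
5^1 ≡ 5 (mod 1499)
5^2 = (5^1)^2 ≡ 5^2 = 25 ≡ 25 (mod 1499)
5^4 = (5^2)^2 ≡ 25^2 = 625 ≡ 625 (mod 1499)
5^8 = (5^4)^2 ≡ 625^2 = 390625 ≡ 885 (mod 1499)
5^16 = (5^8)^2 ≡ 885^2 = 783225 ≡ 747 (mod 1499)
5^32 = (5^16)^2 ≡ 747^2 = 558009 ≡ 381 (mod 1499)
5^51 = 5^32 · 5^16 · 5^2 · 5^1 ≡ 381 · 747 · 25 · 5 ≡ 108 (mod 1499).
So A = 108. The server then computes K = A^b mod q = 108^28 mod 1499.
108^1 ≡ 108 (mod 1499)
108^2 = (108^1)^2 ≡ 108^2 = 11664 ≡ 1171 (mod 1499)
108^4 = (108^2)^2 ≡ 1171^2 = 1371241 ≡ 1155 (mod 1499)
108^8 = (108^4)^2 ≡ 1155^2 = 1334025 ≡ 1414 (mod 1499)
108^16 = (108^8)^2 ≡ 1414^2 = 1999396 ≡ 1229 (mod 1499)
108^28 = 108^16 · 108^8 · 108^4 ≡ 1229 · 1414 · 1155 ≡ 433 (mod 1499).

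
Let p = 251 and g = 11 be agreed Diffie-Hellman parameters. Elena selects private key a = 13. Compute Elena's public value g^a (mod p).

Public value = 11^13 (mod 251).
11^1 ≡ 11 (mod 251)
11^2 = (11^1)^2 ≡ 11^2 = 121 ≡ 121 (mod 251)
11^4 = (11^2)^2 ≡ 121^2 = 14641 ≡ 83 (mod 251)
11^8 = (11^4)^2 ≡ 83^2 = 6889 ≡ 112 (mod 251)
11^13 = 11^8 · 11^4 · 11^1 ≡ 112 · 83 · 11 ≡ 99 (mod 251).

99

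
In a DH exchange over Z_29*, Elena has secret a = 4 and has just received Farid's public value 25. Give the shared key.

24

Shared key K = 25^4 mod 29.
25^1 ≡ 25 (mod 29)
25^2 = (25^1)^2 ≡ 25^2 = 625 ≡ 16 (mod 29)
25^4 = (25^2)^2 ≡ 16^2 = 256 ≡ 24 (mod 29)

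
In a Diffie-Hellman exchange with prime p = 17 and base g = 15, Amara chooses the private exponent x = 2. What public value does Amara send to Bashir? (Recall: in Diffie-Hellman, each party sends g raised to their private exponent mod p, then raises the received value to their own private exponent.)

4

Public value = 15^2 (mod 17).
15^1 ≡ 15 (mod 17)
15^2 = (15^1)^2 ≡ 15^2 = 225 ≡ 4 (mod 17)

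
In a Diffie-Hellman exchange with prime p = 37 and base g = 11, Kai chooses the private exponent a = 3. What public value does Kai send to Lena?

Public value = 11^3 mod 37.
11^1 ≡ 11 (mod 37)
11^2 = (11^1)^2 ≡ 11^2 = 121 ≡ 10 (mod 37)
11^3 = 11^2 · 11^1 ≡ 10 · 11 ≡ 36 (mod 37).

36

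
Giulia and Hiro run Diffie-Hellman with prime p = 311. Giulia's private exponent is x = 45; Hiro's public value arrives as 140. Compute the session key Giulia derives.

15

Shared key K = 140^45 mod 311.
140^1 ≡ 140 (mod 311)
140^2 = (140^1)^2 ≡ 140^2 = 19600 ≡ 7 (mod 311)
140^4 = (140^2)^2 ≡ 7^2 = 49 ≡ 49 (mod 311)
140^8 = (140^4)^2 ≡ 49^2 = 2401 ≡ 224 (mod 311)
140^16 = (140^8)^2 ≡ 224^2 = 50176 ≡ 105 (mod 311)
140^32 = (140^16)^2 ≡ 105^2 = 11025 ≡ 140 (mod 311)
140^45 = 140^32 · 140^8 · 140^4 · 140^1 ≡ 140 · 224 · 49 · 140 ≡ 15 (mod 311).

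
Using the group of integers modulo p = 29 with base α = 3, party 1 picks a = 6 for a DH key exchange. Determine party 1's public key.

4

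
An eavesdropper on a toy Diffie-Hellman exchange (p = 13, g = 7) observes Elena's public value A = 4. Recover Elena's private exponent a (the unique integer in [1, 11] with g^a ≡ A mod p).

Try successive powers of 7 modulo 13:
7^1 ≡ 7
7^2 ≡ 10
7^3 ≡ 5
7^4 ≡ 9
7^5 ≡ 11
7^6 ≡ 12
7^7 ≡ 6
7^8 ≡ 3
7^9 ≡ 8
7^10 ≡ 4
Found: a = 10.

10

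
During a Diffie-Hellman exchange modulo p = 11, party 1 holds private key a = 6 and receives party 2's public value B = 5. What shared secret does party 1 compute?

5

Shared key K = 5^6 mod 11.
5^1 ≡ 5 (mod 11)
5^2 = (5^1)^2 ≡ 5^2 = 25 ≡ 3 (mod 11)
5^4 = (5^2)^2 ≡ 3^2 = 9 ≡ 9 (mod 11)
5^6 = 5^4 · 5^2 ≡ 9 · 3 ≡ 5 (mod 11).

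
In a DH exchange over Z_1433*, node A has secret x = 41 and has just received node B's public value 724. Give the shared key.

Shared key K = 724^41 mod 1433.
724^1 ≡ 724 (mod 1433)
724^2 = (724^1)^2 ≡ 724^2 = 524176 ≡ 1131 (mod 1433)
724^4 = (724^2)^2 ≡ 1131^2 = 1279161 ≡ 925 (mod 1433)
724^8 = (724^4)^2 ≡ 925^2 = 855625 ≡ 124 (mod 1433)
724^16 = (724^8)^2 ≡ 124^2 = 15376 ≡ 1046 (mod 1433)
724^32 = (724^16)^2 ≡ 1046^2 = 1094116 ≡ 737 (mod 1433)
724^41 = 724^32 · 724^8 · 724^1 ≡ 737 · 124 · 724 ≡ 436 (mod 1433).

436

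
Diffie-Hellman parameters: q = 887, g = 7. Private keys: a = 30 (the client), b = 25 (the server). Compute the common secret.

556

The server sends B = g^b mod q = 7^25 mod 887.
7^1 ≡ 7 (mod 887)
7^2 = (7^1)^2 ≡ 7^2 = 49 ≡ 49 (mod 887)
7^4 = (7^2)^2 ≡ 49^2 = 2401 ≡ 627 (mod 887)
7^8 = (7^4)^2 ≡ 627^2 = 393129 ≡ 188 (mod 887)
7^16 = (7^8)^2 ≡ 188^2 = 35344 ≡ 751 (mod 887)
7^25 = 7^16 · 7^8 · 7^1 ≡ 751 · 188 · 7 ≡ 198 (mod 887).
So B = 198. The client then computes K = B^a mod q = 198^30 mod 887.
198^1 ≡ 198 (mod 887)
198^2 = (198^1)^2 ≡ 198^2 = 39204 ≡ 176 (mod 887)
198^4 = (198^2)^2 ≡ 176^2 = 30976 ≡ 818 (mod 887)
198^8 = (198^4)^2 ≡ 818^2 = 669124 ≡ 326 (mod 887)
198^16 = (198^8)^2 ≡ 326^2 = 106276 ≡ 723 (mod 887)
198^30 = 198^16 · 198^8 · 198^4 · 198^2 ≡ 723 · 326 · 818 · 176 ≡ 556 (mod 887).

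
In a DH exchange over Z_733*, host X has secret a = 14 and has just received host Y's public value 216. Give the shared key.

Shared key K = 216^14 mod 733.
216^1 ≡ 216 (mod 733)
216^2 = (216^1)^2 ≡ 216^2 = 46656 ≡ 477 (mod 733)
216^4 = (216^2)^2 ≡ 477^2 = 227529 ≡ 299 (mod 733)
216^8 = (216^4)^2 ≡ 299^2 = 89401 ≡ 708 (mod 733)
216^14 = 216^8 · 216^4 · 216^2 ≡ 708 · 299 · 477 ≡ 470 (mod 733).

470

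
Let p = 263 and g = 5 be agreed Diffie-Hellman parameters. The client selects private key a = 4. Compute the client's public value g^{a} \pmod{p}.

Public value = 5^{4} \pmod{263}.
5^1 ≡ 5 (mod 263)
5^2 = (5^1)^2 ≡ 5^2 = 25 ≡ 25 (mod 263)
5^4 = (5^2)^2 ≡ 25^2 = 625 ≡ 99 (mod 263)

99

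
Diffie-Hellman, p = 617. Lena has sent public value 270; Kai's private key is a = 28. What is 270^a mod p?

Shared key K = 270^28 mod 617.
270^1 ≡ 270 (mod 617)
270^2 = (270^1)^2 ≡ 270^2 = 72900 ≡ 94 (mod 617)
270^4 = (270^2)^2 ≡ 94^2 = 8836 ≡ 198 (mod 617)
270^8 = (270^4)^2 ≡ 198^2 = 39204 ≡ 333 (mod 617)
270^16 = (270^8)^2 ≡ 333^2 = 110889 ≡ 446 (mod 617)
270^28 = 270^16 · 270^8 · 270^4 ≡ 446 · 333 · 198 ≡ 344 (mod 617).

344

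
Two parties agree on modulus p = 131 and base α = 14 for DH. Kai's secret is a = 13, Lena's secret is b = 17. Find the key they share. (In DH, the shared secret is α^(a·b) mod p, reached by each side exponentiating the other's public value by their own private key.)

Lena sends B = α^b mod p = 14^17 mod 131.
14^1 ≡ 14 (mod 131)
14^2 = (14^1)^2 ≡ 14^2 = 196 ≡ 65 (mod 131)
14^4 = (14^2)^2 ≡ 65^2 = 4225 ≡ 33 (mod 131)
14^8 = (14^4)^2 ≡ 33^2 = 1089 ≡ 41 (mod 131)
14^16 = (14^8)^2 ≡ 41^2 = 1681 ≡ 109 (mod 131)
14^17 = 14^16 · 14^1 ≡ 109 · 14 ≡ 85 (mod 131).
So B = 85. Kai then computes K = B^a mod p = 85^13 mod 131.
85^1 ≡ 85 (mod 131)
85^2 = (85^1)^2 ≡ 85^2 = 7225 ≡ 20 (mod 131)
85^4 = (85^2)^2 ≡ 20^2 = 400 ≡ 7 (mod 131)
85^8 = (85^4)^2 ≡ 7^2 = 49 ≡ 49 (mod 131)
85^13 = 85^8 · 85^4 · 85^1 ≡ 49 · 7 · 85 ≡ 73 (mod 131).

73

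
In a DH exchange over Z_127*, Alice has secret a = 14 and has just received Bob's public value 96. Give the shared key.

22

Shared key K = 96^14 mod 127.
96^1 ≡ 96 (mod 127)
96^2 = (96^1)^2 ≡ 96^2 = 9216 ≡ 72 (mod 127)
96^4 = (96^2)^2 ≡ 72^2 = 5184 ≡ 104 (mod 127)
96^8 = (96^4)^2 ≡ 104^2 = 10816 ≡ 21 (mod 127)
96^14 = 96^8 · 96^4 · 96^2 ≡ 21 · 104 · 72 ≡ 22 (mod 127).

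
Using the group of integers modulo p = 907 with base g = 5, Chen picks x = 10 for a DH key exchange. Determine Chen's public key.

863

Public value = 5^10 mod 907.
5^1 ≡ 5 (mod 907)
5^2 = (5^1)^2 ≡ 5^2 = 25 ≡ 25 (mod 907)
5^4 = (5^2)^2 ≡ 25^2 = 625 ≡ 625 (mod 907)
5^8 = (5^4)^2 ≡ 625^2 = 390625 ≡ 615 (mod 907)
5^10 = 5^8 · 5^2 ≡ 615 · 25 ≡ 863 (mod 907).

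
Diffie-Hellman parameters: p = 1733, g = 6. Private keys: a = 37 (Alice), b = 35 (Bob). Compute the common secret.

Alice sends A = g^a mod p = 6^37 mod 1733.
6^1 ≡ 6 (mod 1733)
6^2 = (6^1)^2 ≡ 6^2 = 36 ≡ 36 (mod 1733)
6^4 = (6^2)^2 ≡ 36^2 = 1296 ≡ 1296 (mod 1733)
6^8 = (6^4)^2 ≡ 1296^2 = 1679616 ≡ 339 (mod 1733)
6^16 = (6^8)^2 ≡ 339^2 = 114921 ≡ 543 (mod 1733)
6^32 = (6^16)^2 ≡ 543^2 = 294849 ≡ 239 (mod 1733)
6^37 = 6^32 · 6^4 · 6^1 ≡ 239 · 1296 · 6 ≡ 688 (mod 1733).
So A = 688. Bob then computes K = A^b mod p = 688^35 mod 1733.
688^1 ≡ 688 (mod 1733)
688^2 = (688^1)^2 ≡ 688^2 = 473344 ≡ 235 (mod 1733)
688^4 = (688^2)^2 ≡ 235^2 = 55225 ≡ 1502 (mod 1733)
688^8 = (688^4)^2 ≡ 1502^2 = 2256004 ≡ 1371 (mod 1733)
688^16 = (688^8)^2 ≡ 1371^2 = 1879641 ≡ 1069 (mod 1733)
688^32 = (688^16)^2 ≡ 1069^2 = 1142761 ≡ 714 (mod 1733)
688^35 = 688^32 · 688^2 · 688^1 ≡ 714 · 235 · 688 ≡ 924 (mod 1733).

924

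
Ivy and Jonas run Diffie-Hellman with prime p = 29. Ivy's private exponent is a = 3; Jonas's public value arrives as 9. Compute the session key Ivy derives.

Shared key K = 9^3 mod 29.
9^1 ≡ 9 (mod 29)
9^2 = (9^1)^2 ≡ 9^2 = 81 ≡ 23 (mod 29)
9^3 = 9^2 · 9^1 ≡ 23 · 9 ≡ 4 (mod 29).

4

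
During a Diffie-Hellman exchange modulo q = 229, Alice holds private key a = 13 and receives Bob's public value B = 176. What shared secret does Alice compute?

Shared key K = 176^13 mod 229.
176^1 ≡ 176 (mod 229)
176^2 = (176^1)^2 ≡ 176^2 = 30976 ≡ 61 (mod 229)
176^4 = (176^2)^2 ≡ 61^2 = 3721 ≡ 57 (mod 229)
176^8 = (176^4)^2 ≡ 57^2 = 3249 ≡ 43 (mod 229)
176^13 = 176^8 · 176^4 · 176^1 ≡ 43 · 57 · 176 ≡ 169 (mod 229).

169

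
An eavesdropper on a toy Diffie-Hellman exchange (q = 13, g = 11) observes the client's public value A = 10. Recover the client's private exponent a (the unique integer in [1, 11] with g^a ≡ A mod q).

10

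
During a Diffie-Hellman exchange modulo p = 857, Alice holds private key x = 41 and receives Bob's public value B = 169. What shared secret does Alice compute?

687

Shared key K = 169^41 mod 857.
169^1 ≡ 169 (mod 857)
169^2 = (169^1)^2 ≡ 169^2 = 28561 ≡ 280 (mod 857)
169^4 = (169^2)^2 ≡ 280^2 = 78400 ≡ 413 (mod 857)
169^8 = (169^4)^2 ≡ 413^2 = 170569 ≡ 26 (mod 857)
169^16 = (169^8)^2 ≡ 26^2 = 676 ≡ 676 (mod 857)
169^32 = (169^16)^2 ≡ 676^2 = 456976 ≡ 195 (mod 857)
169^41 = 169^32 · 169^8 · 169^1 ≡ 195 · 26 · 169 ≡ 687 (mod 857).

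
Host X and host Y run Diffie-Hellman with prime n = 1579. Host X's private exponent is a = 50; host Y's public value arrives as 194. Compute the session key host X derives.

564

Shared key K = 194^50 mod 1579.
194^1 ≡ 194 (mod 1579)
194^2 = (194^1)^2 ≡ 194^2 = 37636 ≡ 1319 (mod 1579)
194^4 = (194^2)^2 ≡ 1319^2 = 1739761 ≡ 1282 (mod 1579)
194^8 = (194^4)^2 ≡ 1282^2 = 1643524 ≡ 1364 (mod 1579)
194^16 = (194^8)^2 ≡ 1364^2 = 1860496 ≡ 434 (mod 1579)
194^32 = (194^16)^2 ≡ 434^2 = 188356 ≡ 455 (mod 1579)
194^50 = 194^32 · 194^16 · 194^2 ≡ 455 · 434 · 1319 ≡ 564 (mod 1579).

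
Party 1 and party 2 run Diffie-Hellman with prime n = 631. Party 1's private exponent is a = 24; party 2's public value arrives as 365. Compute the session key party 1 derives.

Shared key K = 365^24 mod 631.
365^1 ≡ 365 (mod 631)
365^2 = (365^1)^2 ≡ 365^2 = 133225 ≡ 84 (mod 631)
365^4 = (365^2)^2 ≡ 84^2 = 7056 ≡ 115 (mod 631)
365^8 = (365^4)^2 ≡ 115^2 = 13225 ≡ 605 (mod 631)
365^16 = (365^8)^2 ≡ 605^2 = 366025 ≡ 45 (mod 631)
365^24 = 365^16 · 365^8 ≡ 45 · 605 ≡ 92 (mod 631).

92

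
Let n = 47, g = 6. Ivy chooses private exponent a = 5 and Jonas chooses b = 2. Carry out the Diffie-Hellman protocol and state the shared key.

Jonas sends B = g^b mod n = 6^2 mod 47.
6^1 ≡ 6 (mod 47)
6^2 = (6^1)^2 ≡ 6^2 = 36 ≡ 36 (mod 47)
So B = 36. Ivy then computes K = B^a mod n = 36^5 mod 47.
36^1 ≡ 36 (mod 47)
36^2 = (36^1)^2 ≡ 36^2 = 1296 ≡ 27 (mod 47)
36^4 = (36^2)^2 ≡ 27^2 = 729 ≡ 24 (mod 47)
36^5 = 36^4 · 36^1 ≡ 24 · 36 ≡ 18 (mod 47).

18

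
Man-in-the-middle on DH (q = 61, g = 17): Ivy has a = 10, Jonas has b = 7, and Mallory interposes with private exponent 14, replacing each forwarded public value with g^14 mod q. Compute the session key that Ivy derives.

13

Ivy receives Mallory's public value M = 17^14 mod 61 instead of the honest one.
17^1 ≡ 17 (mod 61)
17^2 = (17^1)^2 ≡ 17^2 = 289 ≡ 45 (mod 61)
17^4 = (17^2)^2 ≡ 45^2 = 2025 ≡ 12 (mod 61)
17^8 = (17^4)^2 ≡ 12^2 = 144 ≡ 22 (mod 61)
17^14 = 17^8 · 17^4 · 17^2 ≡ 22 · 12 · 45 ≡ 46 (mod 61).
So M = 46. Ivy computes K = M^10 mod 61.
46^1 ≡ 46 (mod 61)
46^2 = (46^1)^2 ≡ 46^2 = 2116 ≡ 42 (mod 61)
46^4 = (46^2)^2 ≡ 42^2 = 1764 ≡ 56 (mod 61)
46^8 = (46^4)^2 ≡ 56^2 = 3136 ≡ 25 (mod 61)
46^10 = 46^8 · 46^2 ≡ 25 · 42 ≡ 13 (mod 61).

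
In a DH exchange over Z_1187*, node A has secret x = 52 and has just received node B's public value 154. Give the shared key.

Shared key K = 154^52 mod 1187.
154^1 ≡ 154 (mod 1187)
154^2 = (154^1)^2 ≡ 154^2 = 23716 ≡ 1163 (mod 1187)
154^4 = (154^2)^2 ≡ 1163^2 = 1352569 ≡ 576 (mod 1187)
154^8 = (154^4)^2 ≡ 576^2 = 331776 ≡ 603 (mod 1187)
154^16 = (154^8)^2 ≡ 603^2 = 363609 ≡ 387 (mod 1187)
154^32 = (154^16)^2 ≡ 387^2 = 149769 ≡ 207 (mod 1187)
154^52 = 154^32 · 154^16 · 154^4 ≡ 207 · 387 · 576 ≡ 533 (mod 1187).

533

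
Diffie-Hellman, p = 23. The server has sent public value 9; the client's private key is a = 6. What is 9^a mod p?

3

Shared key K = 9^6 mod 23.
9^1 ≡ 9 (mod 23)
9^2 = (9^1)^2 ≡ 9^2 = 81 ≡ 12 (mod 23)
9^4 = (9^2)^2 ≡ 12^2 = 144 ≡ 6 (mod 23)
9^6 = 9^4 · 9^2 ≡ 6 · 12 ≡ 3 (mod 23).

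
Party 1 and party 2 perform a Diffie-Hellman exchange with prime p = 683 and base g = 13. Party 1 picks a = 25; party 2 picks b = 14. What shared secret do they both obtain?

409

Party 1 sends A = g^a mod p = 13^25 mod 683.
13^1 ≡ 13 (mod 683)
13^2 = (13^1)^2 ≡ 13^2 = 169 ≡ 169 (mod 683)
13^4 = (13^2)^2 ≡ 169^2 = 28561 ≡ 558 (mod 683)
13^8 = (13^4)^2 ≡ 558^2 = 311364 ≡ 599 (mod 683)
13^16 = (13^8)^2 ≡ 599^2 = 358801 ≡ 226 (mod 683)
13^25 = 13^16 · 13^8 · 13^1 ≡ 226 · 599 · 13 ≡ 454 (mod 683).
So A = 454. Party 2 then computes K = A^b mod p = 454^14 mod 683.
454^1 ≡ 454 (mod 683)
454^2 = (454^1)^2 ≡ 454^2 = 206116 ≡ 533 (mod 683)
454^4 = (454^2)^2 ≡ 533^2 = 284089 ≡ 644 (mod 683)
454^8 = (454^4)^2 ≡ 644^2 = 414736 ≡ 155 (mod 683)
454^14 = 454^8 · 454^4 · 454^2 ≡ 155 · 644 · 533 ≡ 409 (mod 683).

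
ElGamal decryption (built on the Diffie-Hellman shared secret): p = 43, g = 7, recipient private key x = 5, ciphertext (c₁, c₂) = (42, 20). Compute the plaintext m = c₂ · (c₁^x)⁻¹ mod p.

Shared mask s = c₁^x mod p = 42^5 mod 43.
42^1 ≡ 42 (mod 43)
42^2 = (42^1)^2 ≡ 42^2 = 1764 ≡ 1 (mod 43)
42^4 = (42^2)^2 ≡ 1^2 = 1 ≡ 1 (mod 43)
42^5 = 42^4 · 42^1 ≡ 1 · 42 ≡ 42 (mod 43).
So s = 42; s⁻¹ ≡ 42 (mod 43).
m = c₂ · s⁻¹ mod 43 = 20 · 42 mod 43 = 23.

23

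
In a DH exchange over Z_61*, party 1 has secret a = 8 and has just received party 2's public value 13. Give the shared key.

Shared key K = 13^8 mod 61.
13^1 ≡ 13 (mod 61)
13^2 = (13^1)^2 ≡ 13^2 = 169 ≡ 47 (mod 61)
13^4 = (13^2)^2 ≡ 47^2 = 2209 ≡ 13 (mod 61)
13^8 = (13^4)^2 ≡ 13^2 = 169 ≡ 47 (mod 61)

47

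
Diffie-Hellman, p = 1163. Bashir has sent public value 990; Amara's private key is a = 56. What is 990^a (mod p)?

Shared key K = 990^56 mod 1163.
990^1 ≡ 990 (mod 1163)
990^2 = (990^1)^2 ≡ 990^2 = 980100 ≡ 854 (mod 1163)
990^4 = (990^2)^2 ≡ 854^2 = 729316 ≡ 115 (mod 1163)
990^8 = (990^4)^2 ≡ 115^2 = 13225 ≡ 432 (mod 1163)
990^16 = (990^8)^2 ≡ 432^2 = 186624 ≡ 544 (mod 1163)
990^32 = (990^16)^2 ≡ 544^2 = 295936 ≡ 534 (mod 1163)
990^56 = 990^32 · 990^16 · 990^8 ≡ 534 · 544 · 432 ≡ 757 (mod 1163).

757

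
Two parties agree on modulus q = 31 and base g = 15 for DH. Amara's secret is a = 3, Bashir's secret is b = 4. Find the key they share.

8

Amara sends A = g^a mod q = 15^3 mod 31.
15^1 ≡ 15 (mod 31)
15^2 = (15^1)^2 ≡ 15^2 = 225 ≡ 8 (mod 31)
15^3 = 15^2 · 15^1 ≡ 8 · 15 ≡ 27 (mod 31).
So A = 27. Bashir then computes K = A^b mod q = 27^4 mod 31.
27^1 ≡ 27 (mod 31)
27^2 = (27^1)^2 ≡ 27^2 = 729 ≡ 16 (mod 31)
27^4 = (27^2)^2 ≡ 16^2 = 256 ≡ 8 (mod 31)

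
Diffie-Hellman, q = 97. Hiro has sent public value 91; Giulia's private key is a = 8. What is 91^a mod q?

Shared key K = 91^8 mod 97.
91^1 ≡ 91 (mod 97)
91^2 = (91^1)^2 ≡ 91^2 = 8281 ≡ 36 (mod 97)
91^4 = (91^2)^2 ≡ 36^2 = 1296 ≡ 35 (mod 97)
91^8 = (91^4)^2 ≡ 35^2 = 1225 ≡ 61 (mod 97)

61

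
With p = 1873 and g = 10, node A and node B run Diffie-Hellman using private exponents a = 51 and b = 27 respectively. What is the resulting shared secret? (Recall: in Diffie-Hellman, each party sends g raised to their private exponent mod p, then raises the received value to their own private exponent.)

Node A sends A = g^a mod p = 10^51 mod 1873.
10^1 ≡ 10 (mod 1873)
10^2 = (10^1)^2 ≡ 10^2 = 100 ≡ 100 (mod 1873)
10^4 = (10^2)^2 ≡ 100^2 = 10000 ≡ 635 (mod 1873)
10^8 = (10^4)^2 ≡ 635^2 = 403225 ≡ 530 (mod 1873)
10^16 = (10^8)^2 ≡ 530^2 = 280900 ≡ 1823 (mod 1873)
10^32 = (10^16)^2 ≡ 1823^2 = 3323329 ≡ 627 (mod 1873)
10^51 = 10^32 · 10^16 · 10^2 · 10^1 ≡ 627 · 1823 · 100 · 10 ≡ 274 (mod 1873).
So A = 274. Node B then computes K = A^b mod p = 274^27 mod 1873.
274^1 ≡ 274 (mod 1873)
274^2 = (274^1)^2 ≡ 274^2 = 75076 ≡ 156 (mod 1873)
274^4 = (274^2)^2 ≡ 156^2 = 24336 ≡ 1860 (mod 1873)
274^8 = (274^4)^2 ≡ 1860^2 = 3459600 ≡ 169 (mod 1873)
274^16 = (274^8)^2 ≡ 169^2 = 28561 ≡ 466 (mod 1873)
274^27 = 274^16 · 274^8 · 274^2 · 274^1 ≡ 466 · 169 · 156 · 274 ≡ 488 (mod 1873).

488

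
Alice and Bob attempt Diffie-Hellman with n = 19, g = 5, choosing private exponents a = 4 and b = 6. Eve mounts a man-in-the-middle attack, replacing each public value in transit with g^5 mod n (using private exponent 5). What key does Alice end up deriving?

Alice receives Eve's public value M = 5^5 mod 19 instead of the honest one.
5^1 ≡ 5 (mod 19)
5^2 = (5^1)^2 ≡ 5^2 = 25 ≡ 6 (mod 19)
5^4 = (5^2)^2 ≡ 6^2 = 36 ≡ 17 (mod 19)
5^5 = 5^4 · 5^1 ≡ 17 · 5 ≡ 9 (mod 19).
So M = 9. Alice computes K = M^4 mod 19.
9^1 ≡ 9 (mod 19)
9^2 = (9^1)^2 ≡ 9^2 = 81 ≡ 5 (mod 19)
9^4 = (9^2)^2 ≡ 5^2 = 25 ≡ 6 (mod 19)

6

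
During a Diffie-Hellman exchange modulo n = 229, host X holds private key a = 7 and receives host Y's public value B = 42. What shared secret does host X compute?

Shared key K = 42^7 mod 229.
42^1 ≡ 42 (mod 229)
42^2 = (42^1)^2 ≡ 42^2 = 1764 ≡ 161 (mod 229)
42^4 = (42^2)^2 ≡ 161^2 = 25921 ≡ 44 (mod 229)
42^7 = 42^4 · 42^2 · 42^1 ≡ 44 · 161 · 42 ≡ 57 (mod 229).

57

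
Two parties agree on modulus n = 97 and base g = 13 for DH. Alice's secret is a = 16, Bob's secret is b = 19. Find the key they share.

36

Bob sends B = g^b mod n = 13^19 mod 97.
13^1 ≡ 13 (mod 97)
13^2 = (13^1)^2 ≡ 13^2 = 169 ≡ 72 (mod 97)
13^4 = (13^2)^2 ≡ 72^2 = 5184 ≡ 43 (mod 97)
13^8 = (13^4)^2 ≡ 43^2 = 1849 ≡ 6 (mod 97)
13^16 = (13^8)^2 ≡ 6^2 = 36 ≡ 36 (mod 97)
13^19 = 13^16 · 13^2 · 13^1 ≡ 36 · 72 · 13 ≡ 37 (mod 97).
So B = 37. Alice then computes K = B^a mod n = 37^16 mod 97.
37^1 ≡ 37 (mod 97)
37^2 = (37^1)^2 ≡ 37^2 = 1369 ≡ 11 (mod 97)
37^4 = (37^2)^2 ≡ 11^2 = 121 ≡ 24 (mod 97)
37^8 = (37^4)^2 ≡ 24^2 = 576 ≡ 91 (mod 97)
37^16 = (37^8)^2 ≡ 91^2 = 8281 ≡ 36 (mod 97)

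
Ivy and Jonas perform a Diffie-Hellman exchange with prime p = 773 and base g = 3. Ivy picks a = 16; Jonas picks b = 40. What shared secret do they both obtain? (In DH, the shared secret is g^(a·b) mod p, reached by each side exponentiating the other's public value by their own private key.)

Jonas sends B = g^b mod p = 3^40 mod 773.
3^1 ≡ 3 (mod 773)
3^2 = (3^1)^2 ≡ 3^2 = 9 ≡ 9 (mod 773)
3^4 = (3^2)^2 ≡ 9^2 = 81 ≡ 81 (mod 773)
3^8 = (3^4)^2 ≡ 81^2 = 6561 ≡ 377 (mod 773)
3^16 = (3^8)^2 ≡ 377^2 = 142129 ≡ 670 (mod 773)
3^32 = (3^16)^2 ≡ 670^2 = 448900 ≡ 560 (mod 773)
3^40 = 3^32 · 3^8 ≡ 560 · 377 ≡ 91 (mod 773).
So B = 91. Ivy then computes K = B^a mod p = 91^16 mod 773.
91^1 ≡ 91 (mod 773)
91^2 = (91^1)^2 ≡ 91^2 = 8281 ≡ 551 (mod 773)
91^4 = (91^2)^2 ≡ 551^2 = 303601 ≡ 585 (mod 773)
91^8 = (91^4)^2 ≡ 585^2 = 342225 ≡ 559 (mod 773)
91^16 = (91^8)^2 ≡ 559^2 = 312481 ≡ 189 (mod 773)

189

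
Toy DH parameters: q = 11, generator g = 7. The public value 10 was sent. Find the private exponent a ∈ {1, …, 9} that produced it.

Try successive powers of 7 modulo 11:
7^1 ≡ 7
7^2 ≡ 5
7^3 ≡ 2
7^4 ≡ 3
7^5 ≡ 10
Found: a = 5.

5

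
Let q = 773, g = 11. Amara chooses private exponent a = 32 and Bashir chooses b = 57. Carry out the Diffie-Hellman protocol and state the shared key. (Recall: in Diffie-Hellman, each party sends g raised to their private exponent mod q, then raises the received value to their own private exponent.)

516

Amara sends A = g^a mod q = 11^32 mod 773.
11^1 ≡ 11 (mod 773)
11^2 = (11^1)^2 ≡ 11^2 = 121 ≡ 121 (mod 773)
11^4 = (11^2)^2 ≡ 121^2 = 14641 ≡ 727 (mod 773)
11^8 = (11^4)^2 ≡ 727^2 = 528529 ≡ 570 (mod 773)
11^16 = (11^8)^2 ≡ 570^2 = 324900 ≡ 240 (mod 773)
11^32 = (11^16)^2 ≡ 240^2 = 57600 ≡ 398 (mod 773)
So A = 398. Bashir then computes K = A^b mod q = 398^57 mod 773.
398^1 ≡ 398 (mod 773)
398^2 = (398^1)^2 ≡ 398^2 = 158404 ≡ 712 (mod 773)
398^4 = (398^2)^2 ≡ 712^2 = 506944 ≡ 629 (mod 773)
398^8 = (398^4)^2 ≡ 629^2 = 395641 ≡ 638 (mod 773)
398^16 = (398^8)^2 ≡ 638^2 = 407044 ≡ 446 (mod 773)
398^32 = (398^16)^2 ≡ 446^2 = 198916 ≡ 255 (mod 773)
398^57 = 398^32 · 398^16 · 398^8 · 398^1 ≡ 255 · 446 · 638 · 398 ≡ 516 (mod 773).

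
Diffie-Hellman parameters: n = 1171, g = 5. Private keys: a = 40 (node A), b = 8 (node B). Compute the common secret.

Node B sends B = g^b mod n = 5^8 mod 1171.
5^1 ≡ 5 (mod 1171)
5^2 = (5^1)^2 ≡ 5^2 = 25 ≡ 25 (mod 1171)
5^4 = (5^2)^2 ≡ 25^2 = 625 ≡ 625 (mod 1171)
5^8 = (5^4)^2 ≡ 625^2 = 390625 ≡ 682 (mod 1171)
So B = 682. Node A then computes K = B^a mod n = 682^40 mod 1171.
682^1 ≡ 682 (mod 1171)
682^2 = (682^1)^2 ≡ 682^2 = 465124 ≡ 237 (mod 1171)
682^4 = (682^2)^2 ≡ 237^2 = 56169 ≡ 1132 (mod 1171)
682^8 = (682^4)^2 ≡ 1132^2 = 1281424 ≡ 350 (mod 1171)
682^16 = (682^8)^2 ≡ 350^2 = 122500 ≡ 716 (mod 1171)
682^32 = (682^16)^2 ≡ 716^2 = 512656 ≡ 929 (mod 1171)
682^40 = 682^32 · 682^8 ≡ 929 · 350 ≡ 783 (mod 1171).

783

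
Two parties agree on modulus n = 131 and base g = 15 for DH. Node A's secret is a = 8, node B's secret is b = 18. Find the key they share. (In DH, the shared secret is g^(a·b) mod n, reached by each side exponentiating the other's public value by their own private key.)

25

Node A sends A = g^a mod n = 15^8 mod 131.
15^1 ≡ 15 (mod 131)
15^2 = (15^1)^2 ≡ 15^2 = 225 ≡ 94 (mod 131)
15^4 = (15^2)^2 ≡ 94^2 = 8836 ≡ 59 (mod 131)
15^8 = (15^4)^2 ≡ 59^2 = 3481 ≡ 75 (mod 131)
So A = 75. Node B then computes K = A^b mod n = 75^18 mod 131.
75^1 ≡ 75 (mod 131)
75^2 = (75^1)^2 ≡ 75^2 = 5625 ≡ 123 (mod 131)
75^4 = (75^2)^2 ≡ 123^2 = 15129 ≡ 64 (mod 131)
75^8 = (75^4)^2 ≡ 64^2 = 4096 ≡ 35 (mod 131)
75^16 = (75^8)^2 ≡ 35^2 = 1225 ≡ 46 (mod 131)
75^18 = 75^16 · 75^2 ≡ 46 · 123 ≡ 25 (mod 131).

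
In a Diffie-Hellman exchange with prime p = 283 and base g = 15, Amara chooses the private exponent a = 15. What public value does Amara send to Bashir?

155

Public value = 15^{15} \pmod{283}.
15^1 ≡ 15 (mod 283)
15^2 = (15^1)^2 ≡ 15^2 = 225 ≡ 225 (mod 283)
15^4 = (15^2)^2 ≡ 225^2 = 50625 ≡ 251 (mod 283)
15^8 = (15^4)^2 ≡ 251^2 = 63001 ≡ 175 (mod 283)
15^15 = 15^8 · 15^4 · 15^2 · 15^1 ≡ 175 · 251 · 225 · 15 ≡ 155 (mod 283).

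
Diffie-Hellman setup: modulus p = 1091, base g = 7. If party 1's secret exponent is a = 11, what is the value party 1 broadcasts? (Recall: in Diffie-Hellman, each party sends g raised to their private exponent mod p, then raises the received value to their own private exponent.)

Public value = 7^11 mod 1091.
7^1 ≡ 7 (mod 1091)
7^2 = (7^1)^2 ≡ 7^2 = 49 ≡ 49 (mod 1091)
7^4 = (7^2)^2 ≡ 49^2 = 2401 ≡ 219 (mod 1091)
7^8 = (7^4)^2 ≡ 219^2 = 47961 ≡ 1048 (mod 1091)
7^11 = 7^8 · 7^2 · 7^1 ≡ 1048 · 49 · 7 ≡ 525 (mod 1091).

525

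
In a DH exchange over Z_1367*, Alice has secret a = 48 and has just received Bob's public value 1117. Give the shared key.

349

Shared key K = 1117^48 mod 1367.
1117^1 ≡ 1117 (mod 1367)
1117^2 = (1117^1)^2 ≡ 1117^2 = 1247689 ≡ 985 (mod 1367)
1117^4 = (1117^2)^2 ≡ 985^2 = 970225 ≡ 1022 (mod 1367)
1117^8 = (1117^4)^2 ≡ 1022^2 = 1044484 ≡ 96 (mod 1367)
1117^16 = (1117^8)^2 ≡ 96^2 = 9216 ≡ 1014 (mod 1367)
1117^32 = (1117^16)^2 ≡ 1014^2 = 1028196 ≡ 212 (mod 1367)
1117^48 = 1117^32 · 1117^16 ≡ 212 · 1014 ≡ 349 (mod 1367).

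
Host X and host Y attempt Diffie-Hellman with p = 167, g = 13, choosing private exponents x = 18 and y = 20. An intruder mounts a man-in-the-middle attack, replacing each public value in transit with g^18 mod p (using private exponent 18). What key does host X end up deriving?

94

Host X receives an intruder's public value M = 13^18 mod 167 instead of the honest one.
13^1 ≡ 13 (mod 167)
13^2 = (13^1)^2 ≡ 13^2 = 169 ≡ 2 (mod 167)
13^4 = (13^2)^2 ≡ 2^2 = 4 ≡ 4 (mod 167)
13^8 = (13^4)^2 ≡ 4^2 = 16 ≡ 16 (mod 167)
13^16 = (13^8)^2 ≡ 16^2 = 256 ≡ 89 (mod 167)
13^18 = 13^16 · 13^2 ≡ 89 · 2 ≡ 11 (mod 167).
So M = 11. Host X computes K = M^18 mod 167.
11^1 ≡ 11 (mod 167)
11^2 = (11^1)^2 ≡ 11^2 = 121 ≡ 121 (mod 167)
11^4 = (11^2)^2 ≡ 121^2 = 14641 ≡ 112 (mod 167)
11^8 = (11^4)^2 ≡ 112^2 = 12544 ≡ 19 (mod 167)
11^16 = (11^8)^2 ≡ 19^2 = 361 ≡ 27 (mod 167)
11^18 = 11^16 · 11^2 ≡ 27 · 121 ≡ 94 (mod 167).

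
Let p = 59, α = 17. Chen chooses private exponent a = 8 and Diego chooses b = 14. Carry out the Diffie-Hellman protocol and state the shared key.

Diego sends B = α^b mod p = 17^14 mod 59.
17^1 ≡ 17 (mod 59)
17^2 = (17^1)^2 ≡ 17^2 = 289 ≡ 53 (mod 59)
17^4 = (17^2)^2 ≡ 53^2 = 2809 ≡ 36 (mod 59)
17^8 = (17^4)^2 ≡ 36^2 = 1296 ≡ 57 (mod 59)
17^14 = 17^8 · 17^4 · 17^2 ≡ 57 · 36 · 53 ≡ 19 (mod 59).
So B = 19. Chen then computes K = B^a mod p = 19^8 mod 59.
19^1 ≡ 19 (mod 59)
19^2 = (19^1)^2 ≡ 19^2 = 361 ≡ 7 (mod 59)
19^4 = (19^2)^2 ≡ 7^2 = 49 ≡ 49 (mod 59)
19^8 = (19^4)^2 ≡ 49^2 = 2401 ≡ 41 (mod 59)

41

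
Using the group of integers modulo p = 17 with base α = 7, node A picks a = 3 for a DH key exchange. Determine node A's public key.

Public value = 7^3 (mod 17).
7^1 ≡ 7 (mod 17)
7^2 = (7^1)^2 ≡ 7^2 = 49 ≡ 15 (mod 17)
7^3 = 7^2 · 7^1 ≡ 15 · 7 ≡ 3 (mod 17).

3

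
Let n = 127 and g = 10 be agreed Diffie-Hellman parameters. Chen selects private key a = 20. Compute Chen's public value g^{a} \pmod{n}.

38

Public value = 10^{20} \pmod{127}.
10^1 ≡ 10 (mod 127)
10^2 = (10^1)^2 ≡ 10^2 = 100 ≡ 100 (mod 127)
10^4 = (10^2)^2 ≡ 100^2 = 10000 ≡ 94 (mod 127)
10^8 = (10^4)^2 ≡ 94^2 = 8836 ≡ 73 (mod 127)
10^16 = (10^8)^2 ≡ 73^2 = 5329 ≡ 122 (mod 127)
10^20 = 10^16 · 10^4 ≡ 122 · 94 ≡ 38 (mod 127).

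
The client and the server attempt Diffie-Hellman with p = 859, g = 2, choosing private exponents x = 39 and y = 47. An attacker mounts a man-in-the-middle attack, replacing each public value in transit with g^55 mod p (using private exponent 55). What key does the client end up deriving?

The client receives an attacker's public value M = 2^55 mod 859 instead of the honest one.
2^1 ≡ 2 (mod 859)
2^2 = (2^1)^2 ≡ 2^2 = 4 ≡ 4 (mod 859)
2^4 = (2^2)^2 ≡ 4^2 = 16 ≡ 16 (mod 859)
2^8 = (2^4)^2 ≡ 16^2 = 256 ≡ 256 (mod 859)
2^16 = (2^8)^2 ≡ 256^2 = 65536 ≡ 252 (mod 859)
2^32 = (2^16)^2 ≡ 252^2 = 63504 ≡ 797 (mod 859)
2^55 = 2^32 · 2^16 · 2^4 · 2^2 · 2^1 ≡ 797 · 252 · 16 · 4 · 2 ≡ 739 (mod 859).
So M = 739. The client computes K = M^39 mod 859.
739^1 ≡ 739 (mod 859)
739^2 = (739^1)^2 ≡ 739^2 = 546121 ≡ 656 (mod 859)
739^4 = (739^2)^2 ≡ 656^2 = 430336 ≡ 836 (mod 859)
739^8 = (739^4)^2 ≡ 836^2 = 698896 ≡ 529 (mod 859)
739^16 = (739^8)^2 ≡ 529^2 = 279841 ≡ 666 (mod 859)
739^32 = (739^16)^2 ≡ 666^2 = 443556 ≡ 312 (mod 859)
739^39 = 739^32 · 739^4 · 739^2 · 739^1 ≡ 312 · 836 · 656 · 739 ≡ 858 (mod 859).

858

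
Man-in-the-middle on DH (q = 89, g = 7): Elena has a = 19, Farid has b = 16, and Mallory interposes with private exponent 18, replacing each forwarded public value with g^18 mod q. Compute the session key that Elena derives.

5

Elena receives Mallory's public value M = 7^18 mod 89 instead of the honest one.
7^1 ≡ 7 (mod 89)
7^2 = (7^1)^2 ≡ 7^2 = 49 ≡ 49 (mod 89)
7^4 = (7^2)^2 ≡ 49^2 = 2401 ≡ 87 (mod 89)
7^8 = (7^4)^2 ≡ 87^2 = 7569 ≡ 4 (mod 89)
7^16 = (7^8)^2 ≡ 4^2 = 16 ≡ 16 (mod 89)
7^18 = 7^16 · 7^2 ≡ 16 · 49 ≡ 72 (mod 89).
So M = 72. Elena computes K = M^19 mod 89.
72^1 ≡ 72 (mod 89)
72^2 = (72^1)^2 ≡ 72^2 = 5184 ≡ 22 (mod 89)
72^4 = (72^2)^2 ≡ 22^2 = 484 ≡ 39 (mod 89)
72^8 = (72^4)^2 ≡ 39^2 = 1521 ≡ 8 (mod 89)
72^16 = (72^8)^2 ≡ 8^2 = 64 ≡ 64 (mod 89)
72^19 = 72^16 · 72^2 · 72^1 ≡ 64 · 22 · 72 ≡ 5 (mod 89).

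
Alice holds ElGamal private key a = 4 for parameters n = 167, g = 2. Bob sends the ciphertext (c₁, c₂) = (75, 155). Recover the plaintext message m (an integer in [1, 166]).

Shared mask s = c₁^a mod n = 75^4 mod 167.
75^1 ≡ 75 (mod 167)
75^2 = (75^1)^2 ≡ 75^2 = 5625 ≡ 114 (mod 167)
75^4 = (75^2)^2 ≡ 114^2 = 12996 ≡ 137 (mod 167)
So s = 137; s⁻¹ ≡ 128 (mod 167).
m = c₂ · s⁻¹ mod 167 = 155 · 128 mod 167 = 134.

134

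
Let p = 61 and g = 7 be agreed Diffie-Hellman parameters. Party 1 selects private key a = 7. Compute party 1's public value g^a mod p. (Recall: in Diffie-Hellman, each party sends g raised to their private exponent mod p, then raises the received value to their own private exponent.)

Public value = 7^7 mod 61.
7^1 ≡ 7 (mod 61)
7^2 = (7^1)^2 ≡ 7^2 = 49 ≡ 49 (mod 61)
7^4 = (7^2)^2 ≡ 49^2 = 2401 ≡ 22 (mod 61)
7^7 = 7^4 · 7^2 · 7^1 ≡ 22 · 49 · 7 ≡ 43 (mod 61).

43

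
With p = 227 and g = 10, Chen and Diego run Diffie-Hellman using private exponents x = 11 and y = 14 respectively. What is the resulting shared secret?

110

Chen sends A = g^x mod p = 10^11 mod 227.
10^1 ≡ 10 (mod 227)
10^2 = (10^1)^2 ≡ 10^2 = 100 ≡ 100 (mod 227)
10^4 = (10^2)^2 ≡ 100^2 = 10000 ≡ 12 (mod 227)
10^8 = (10^4)^2 ≡ 12^2 = 144 ≡ 144 (mod 227)
10^11 = 10^8 · 10^2 · 10^1 ≡ 144 · 100 · 10 ≡ 82 (mod 227).
So A = 82. Diego then computes K = A^y mod p = 82^14 mod 227.
82^1 ≡ 82 (mod 227)
82^2 = (82^1)^2 ≡ 82^2 = 6724 ≡ 141 (mod 227)
82^4 = (82^2)^2 ≡ 141^2 = 19881 ≡ 132 (mod 227)
82^8 = (82^4)^2 ≡ 132^2 = 17424 ≡ 172 (mod 227)
82^14 = 82^8 · 82^4 · 82^2 ≡ 172 · 132 · 141 ≡ 110 (mod 227).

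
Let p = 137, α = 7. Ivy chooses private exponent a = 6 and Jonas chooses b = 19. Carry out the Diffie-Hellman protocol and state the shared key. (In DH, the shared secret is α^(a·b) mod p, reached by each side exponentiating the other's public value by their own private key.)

77

Jonas sends B = α^b mod p = 7^19 mod 137.
7^1 ≡ 7 (mod 137)
7^2 = (7^1)^2 ≡ 7^2 = 49 ≡ 49 (mod 137)
7^4 = (7^2)^2 ≡ 49^2 = 2401 ≡ 72 (mod 137)
7^8 = (7^4)^2 ≡ 72^2 = 5184 ≡ 115 (mod 137)
7^16 = (7^8)^2 ≡ 115^2 = 13225 ≡ 73 (mod 137)
7^19 = 7^16 · 7^2 · 7^1 ≡ 73 · 49 · 7 ≡ 105 (mod 137).
So B = 105. Ivy then computes K = B^a mod p = 105^6 mod 137.
105^1 ≡ 105 (mod 137)
105^2 = (105^1)^2 ≡ 105^2 = 11025 ≡ 65 (mod 137)
105^4 = (105^2)^2 ≡ 65^2 = 4225 ≡ 115 (mod 137)
105^6 = 105^4 · 105^2 ≡ 115 · 65 ≡ 77 (mod 137).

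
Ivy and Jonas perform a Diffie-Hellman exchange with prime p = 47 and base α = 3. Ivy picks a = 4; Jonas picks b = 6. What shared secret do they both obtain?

Jonas sends B = α^b mod p = 3^6 mod 47.
3^1 ≡ 3 (mod 47)
3^2 = (3^1)^2 ≡ 3^2 = 9 ≡ 9 (mod 47)
3^4 = (3^2)^2 ≡ 9^2 = 81 ≡ 34 (mod 47)
3^6 = 3^4 · 3^2 ≡ 34 · 9 ≡ 24 (mod 47).
So B = 24. Ivy then computes K = B^a mod p = 24^4 mod 47.
24^1 ≡ 24 (mod 47)
24^2 = (24^1)^2 ≡ 24^2 = 576 ≡ 12 (mod 47)
24^4 = (24^2)^2 ≡ 12^2 = 144 ≡ 3 (mod 47)

3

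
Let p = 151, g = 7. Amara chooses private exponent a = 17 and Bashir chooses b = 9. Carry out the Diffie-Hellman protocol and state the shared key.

Amara sends A = g^a mod p = 7^17 mod 151.
7^1 ≡ 7 (mod 151)
7^2 = (7^1)^2 ≡ 7^2 = 49 ≡ 49 (mod 151)
7^4 = (7^2)^2 ≡ 49^2 = 2401 ≡ 136 (mod 151)
7^8 = (7^4)^2 ≡ 136^2 = 18496 ≡ 74 (mod 151)
7^16 = (7^8)^2 ≡ 74^2 = 5476 ≡ 40 (mod 151)
7^17 = 7^16 · 7^1 ≡ 40 · 7 ≡ 129 (mod 151).
So A = 129. Bashir then computes K = A^b mod p = 129^9 mod 151.
129^1 ≡ 129 (mod 151)
129^2 = (129^1)^2 ≡ 129^2 = 16641 ≡ 31 (mod 151)
129^4 = (129^2)^2 ≡ 31^2 = 961 ≡ 55 (mod 151)
129^8 = (129^4)^2 ≡ 55^2 = 3025 ≡ 5 (mod 151)
129^9 = 129^8 · 129^1 ≡ 5 · 129 ≡ 41 (mod 151).

41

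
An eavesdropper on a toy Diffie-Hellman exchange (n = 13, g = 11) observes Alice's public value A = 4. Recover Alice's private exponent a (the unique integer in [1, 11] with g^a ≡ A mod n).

2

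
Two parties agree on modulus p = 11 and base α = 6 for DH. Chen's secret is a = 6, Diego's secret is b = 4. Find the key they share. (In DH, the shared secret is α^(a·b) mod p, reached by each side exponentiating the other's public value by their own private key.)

Diego sends B = α^b mod p = 6^4 mod 11.
6^1 ≡ 6 (mod 11)
6^2 = (6^1)^2 ≡ 6^2 = 36 ≡ 3 (mod 11)
6^4 = (6^2)^2 ≡ 3^2 = 9 ≡ 9 (mod 11)
So B = 9. Chen then computes K = B^a mod p = 9^6 mod 11.
9^1 ≡ 9 (mod 11)
9^2 = (9^1)^2 ≡ 9^2 = 81 ≡ 4 (mod 11)
9^4 = (9^2)^2 ≡ 4^2 = 16 ≡ 5 (mod 11)
9^6 = 9^4 · 9^2 ≡ 5 · 4 ≡ 9 (mod 11).

9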